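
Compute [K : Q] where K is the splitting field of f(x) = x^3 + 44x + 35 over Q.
[K : Q] = 6

By the rational root test, any rational root of the monic integer polynomial f(x) = x^3 + 44x + 35 must be an integer dividing the constant term 35, i.e. one of ±{1, 5, 7, 35}. Evaluating: f(1) = 80, f(-1) = -10, f(5) = 380, f(-5) = -310, f(7) = 686, f(-7) = -616, f(35) = 44450, f(-35) = -44380; none is 0, so f has no rational root and is therefore irreducible over Q (a cubic with no linear factor over a field is irreducible). For an irreducible cubic, the Galois group is A_3 or S_3 according as the discriminant disc(f) = -4a^3 - 27b^2 = -4·(44)^3 - 27·(35)^2 = -373811 is or is not a square in Q. Here disc(f) = -373811 is not a perfect square in Q, so the Galois group of f over Q is not contained in A_3 and must be all of S_3. The splitting field has degree |S_3| = 6 over Q, so [K : Q] = 6.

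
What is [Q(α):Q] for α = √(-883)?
[Q(α):Q] = 2

[Q(α):Q] equals the degree of the minimal polynomial of α. Here α^2 = -883 and x^2 + 883 is irreducible (d = -883 is squarefree, ≠ 1, hence not a square), so deg(m_α) = 2. Thus [Q(α):Q] = 2.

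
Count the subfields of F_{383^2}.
F_{383^2} has 2 subfields

The subfields of F_{p^n} are exactly the fields F_{p^d} for d | n (each is the fixed field of the unique index-d subgroup of Gal(F_{p^n}/F_p) ≅ Z/nZ). The divisors of n = 2 are {1, 2}, giving 2 subfields: F_{383^1}, F_{383^2}.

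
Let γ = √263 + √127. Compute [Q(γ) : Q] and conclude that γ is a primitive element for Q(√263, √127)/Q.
[Q(γ) : Q] = 4 (equivalently, Q(γ) = Q(√263, √127))

Obviously Q(γ) ⊆ Q(√263, √127), and [Q(√263, √127):Q] = 4 (since 263, 127 are distinct squarefree integers > 1 with 33401 not a perfect square). To show equality we compute the minimal polynomial of γ. From γ = √263 + √127: γ^2 = 263 + 2√(33401) + 127 = 390 + 2√(33401), so γ^2 - 390 = 2√(33401); squaring, (γ^2 - 390)^2 = 4·33401, i.e. γ^4 - 780γ^2 + 152100 - 133604 = 0, i.e. γ^4 - 780γ^2 + 18496 = 0. So γ is a root of x^4 - 780x^2 + 18496. This polynomial is irreducible over Q: it has no rational root (each ±√263 ± √127 is irrational), and any factorization into two quadratics over Q would force √(33401) ∈ Q (pairing opposite roots) or √263, √127 ∈ Q (other pairings), all impossible. Hence [Q(γ):Q] = 4 = [Q(√263, √127):Q], so Q(γ) = Q(√263, √127).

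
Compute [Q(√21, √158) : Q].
[Q(√21, √158) : Q] = 4

[Q(√21):Q] = 2 (min poly x^2 - 21, irreducible since 21 is squarefree > 1). For the top step, suppose √158 ∈ Q(√21), say √158 = c + d√21 with c, d ∈ Q. Squaring: 158 = c^2 + 21d^2 + 2cd√21. Since √21 ∉ Q this forces 2cd = 0. If d = 0 then √158 = c ∈ Q, contradicting 158 squarefree > 1. If c = 0 then 158 = 21d^2, so 21·158 = (21d)^2 is a perfect square in Q — but 21·158 = 3318 is not a perfect square (since 21 and 158 are distinct squarefree integers). Contradiction. Hence √158 ∉ Q(√21), so x^2 - 158 stays irreducible over Q(√21) and [Q(√21, √158) : Q(√21)] = 2. By the tower law, [Q(√21, √158) : Q] = 2 · 2 = 4.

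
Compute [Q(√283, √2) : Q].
[Q(√283, √2) : Q] = 4

[Q(√283):Q] = 2 (min poly x^2 - 283, irreducible since 283 is squarefree > 1). For the top step, suppose √2 ∈ Q(√283), say √2 = c + d√283 with c, d ∈ Q. Squaring: 2 = c^2 + 283d^2 + 2cd√283. Since √283 ∉ Q this forces 2cd = 0. If d = 0 then √2 = c ∈ Q, contradicting 2 squarefree > 1. If c = 0 then 2 = 283d^2, so 283·2 = (283d)^2 is a perfect square in Q — but 283·2 = 566 is not a perfect square (since 283 and 2 are distinct squarefree integers). Contradiction. Hence √2 ∉ Q(√283), so x^2 - 2 stays irreducible over Q(√283) and [Q(√283, √2) : Q(√283)] = 2. By the tower law, [Q(√283, √2) : Q] = 2 · 2 = 4.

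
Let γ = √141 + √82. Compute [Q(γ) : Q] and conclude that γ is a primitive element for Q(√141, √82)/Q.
[Q(γ) : Q] = 4 (equivalently, Q(γ) = Q(√141, √82))

Obviously Q(γ) ⊆ Q(√141, √82), and [Q(√141, √82):Q] = 4 (since 141, 82 are distinct squarefree integers > 1 with 11562 not a perfect square). To show equality we compute the minimal polynomial of γ. From γ = √141 + √82: γ^2 = 141 + 2√(11562) + 82 = 223 + 2√(11562), so γ^2 - 223 = 2√(11562); squaring, (γ^2 - 223)^2 = 4·11562, i.e. γ^4 - 446γ^2 + 49729 - 46248 = 0, i.e. γ^4 - 446γ^2 + 3481 = 0. So γ is a root of x^4 - 446x^2 + 3481. This polynomial is irreducible over Q: it has no rational root (each ±√141 ± √82 is irrational), and any factorization into two quadratics over Q would force √(11562) ∈ Q (pairing opposite roots) or √141, √82 ∈ Q (other pairings), all impossible. Hence [Q(γ):Q] = 4 = [Q(√141, √82):Q], so Q(γ) = Q(√141, √82).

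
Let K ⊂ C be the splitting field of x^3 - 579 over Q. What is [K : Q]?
[K : Q] = 6

The roots of x^3 - 579 are ∛579, ω∛579, ω^2∛579 where ω = e^(2πi/3) is a primitive cube root of unity, so K = Q(∛579, ω). Now [Q(∛579):Q] = 3 (since 579 is not a perfect cube, x^3 - 579 is irreducible) and [Q(ω):Q] = 2. Both 2 and 3 divide [K:Q], and [K:Q] ≤ 3·2 = 6, so [K:Q] = 6. (Equivalently: Q(∛579) ⊂ R but ω ∉ R, so [K : Q(∛579)] = 2.)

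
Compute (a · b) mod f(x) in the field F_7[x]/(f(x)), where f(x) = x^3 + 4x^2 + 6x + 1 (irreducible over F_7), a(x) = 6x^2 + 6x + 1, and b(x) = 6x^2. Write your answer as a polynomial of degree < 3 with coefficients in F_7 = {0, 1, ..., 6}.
a · b ≡ 5x^2 + 3x + 3 (mod f(x))

Multiply in F_7[x]: a(x)·b(x) = (6x^2 + 6x + 1)·(6x^2) = x^4 + x^3 + 6x^2. This has degree ≥ 3, so divide by f(x) over F_7: x^4 + x^3 + 6x^2 = (x + 4)·(x^3 + 4x^2 + 6x + 1) + (5x^2 + 3x + 3). Hence a·b ≡ 5x^2 + 3x + 3 (mod f). (F_7[x]/(f) is a field with 7^3 = 343 elements since f is irreducible of degree 3.)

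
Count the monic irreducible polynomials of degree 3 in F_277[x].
There are 7084552 monic irreducible polynomials of degree 3 over F_277

Each element of F_{277^3} that lies in no proper subfield is a root of exactly one monic irreducible of degree 3 over F_277, and each such polynomial has 3 distinct roots in F_{277^3}. By Möbius inversion the count is N_277(3) = (1/3) Σ_{d|3} μ(3/d) · 277^d = (1/3)(μ(3)·277^1 + μ(1)·277^3) = 21253656/3 = 7084552.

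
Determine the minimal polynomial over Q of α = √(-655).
m_α(x) = x^2 + 655

α satisfies α^2 + 655 = 0, so x^2 + 655 annihilates α. Since d = -655 is squarefree and ≠ 1, it is not a perfect square in Q, so x^2 + 655 has no rational root and is therefore irreducible over Q (a degree-2 polynomial over a field is irreducible iff it has no root). Hence m_α(x) = x^2 + 655.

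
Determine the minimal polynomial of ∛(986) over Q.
m_α(x) = x^3 - 986

α satisfies α^3 = 986, so x^3 - 986 annihilates α. By the rational root test, a rational root p/q (in lowest terms) of x^3 - 986 would satisfy p^3 = 986 q^3, forcing q = 1 and p^3 = 986; but 986 is not a perfect cube, contradiction. A monic cubic over Q with no rational root is irreducible (any nontrivial factorization would include a linear factor). Hence x^3 - 986 is the minimal polynomial of α, and in particular [Q(α):Q] = 3.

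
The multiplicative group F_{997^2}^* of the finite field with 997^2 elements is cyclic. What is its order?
|F_{997^2}^*| = 994008

F_{997^2} has 997^2 = 994009 elements; its multiplicative group consists of all nonzero elements, so |F_{997^2}^*| = 994009 - 1 = 994008. (It is cyclic since any finite subgroup of the multiplicative group of a field is cyclic.)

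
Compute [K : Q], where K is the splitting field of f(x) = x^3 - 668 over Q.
[K : Q] = 6

The roots of x^3 - 668 are ∛668, ω∛668, ω^2∛668 where ω = e^(2πi/3) is a primitive cube root of unity, so K = Q(∛668, ω). Now [Q(∛668):Q] = 3 (since 668 is not a perfect cube, x^3 - 668 is irreducible) and [Q(ω):Q] = 2. Both 2 and 3 divide [K:Q], and [K:Q] ≤ 3·2 = 6, so [K:Q] = 6. (Equivalently: Q(∛668) ⊂ R but ω ∉ R, so [K : Q(∛668)] = 2.)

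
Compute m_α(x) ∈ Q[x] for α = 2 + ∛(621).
m_α(x) = x^3 - 6x^2 + 12x - 629

Set β = α - 2 = ∛(621), so β^3 = 621. Then (α - 2)^3 - 621 = 0, i.e. α is a root of g(x) = (x - 2)^3 - 621 = x^3 - 6x^2 + 12x - 629. Since g(x) = h(x - 2) where h(x) = x^3 - 621, and h is irreducible over Q (because 621 is not a perfect cube, so h has no rational root, and a monic cubic with no rational root is irreducible), g is also irreducible (irreducibility is preserved under the substitution x → x - 2). Hence m_α(x) = x^3 - 6x^2 + 12x - 629.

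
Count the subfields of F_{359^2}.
F_{359^2} has 2 subfields

The subfields of F_{p^n} are exactly the fields F_{p^d} for d | n (each is the fixed field of the unique index-d subgroup of Gal(F_{p^n}/F_p) ≅ Z/nZ). The divisors of n = 2 are {1, 2}, giving 2 subfields: F_{359^1}, F_{359^2}.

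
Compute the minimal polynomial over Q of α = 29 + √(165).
m_α(x) = x^2 - 58x + 676

From α - 29 = √(165), squaring gives (α - 29)^2 = 165, i.e. α^2 - 58α + 841 = 165, so α^2 - 58α + 676 = 0. The discriminant of x^2 - 58x + 676 is (-58)^2 - 4·(676) = 3364 - 2704 = 660, and 4·(165) is not a perfect square in Q since 165 is squarefree and ≠ 1. Hence x^2 - 58x + 676 is irreducible over Q and is the minimal polynomial of α.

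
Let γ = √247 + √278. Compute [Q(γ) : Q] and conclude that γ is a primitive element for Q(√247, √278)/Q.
[Q(γ) : Q] = 4 (equivalently, Q(γ) = Q(√247, √278))

Obviously Q(γ) ⊆ Q(√247, √278), and [Q(√247, √278):Q] = 4 (since 247, 278 are distinct squarefree integers > 1 with 68666 not a perfect square). To show equality we compute the minimal polynomial of γ. From γ = √247 + √278: γ^2 = 247 + 2√(68666) + 278 = 525 + 2√(68666), so γ^2 - 525 = 2√(68666); squaring, (γ^2 - 525)^2 = 4·68666, i.e. γ^4 - 1050γ^2 + 275625 - 274664 = 0, i.e. γ^4 - 1050γ^2 + 961 = 0. So γ is a root of x^4 - 1050x^2 + 961. This polynomial is irreducible over Q: it has no rational root (each ±√247 ± √278 is irrational), and any factorization into two quadratics over Q would force √(68666) ∈ Q (pairing opposite roots) or √247, √278 ∈ Q (other pairings), all impossible. Hence [Q(γ):Q] = 4 = [Q(√247, √278):Q], so Q(γ) = Q(√247, √278).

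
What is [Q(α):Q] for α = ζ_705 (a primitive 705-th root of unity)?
[Q(α):Q] = 368

The minimal polynomial of ζ_705 over Q is the 705-th cyclotomic polynomial Φ_705(x), which is irreducible over Q and has degree φ(705) = 368. Hence [Q(α):Q] = φ(705) = 368.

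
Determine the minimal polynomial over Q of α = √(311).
m_α(x) = x^2 - 311

α satisfies α^2 - 311 = 0, so x^2 - 311 annihilates α. Since d = 311 is squarefree and ≠ 1, it is not a perfect square in Q, so x^2 - 311 has no rational root and is therefore irreducible over Q (a degree-2 polynomial over a field is irreducible iff it has no root). Hence m_α(x) = x^2 - 311.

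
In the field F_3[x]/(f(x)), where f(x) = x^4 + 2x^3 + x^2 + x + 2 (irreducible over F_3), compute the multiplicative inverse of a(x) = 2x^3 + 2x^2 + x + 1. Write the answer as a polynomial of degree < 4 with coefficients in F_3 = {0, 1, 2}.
a(x)^(-1) ≡ 2x^3 + 2x^2 + x (mod f(x))

Since f is irreducible over F_3, F_3[x]/(f) is a field and a(x) ≠ 0 has an inverse. Apply the extended Euclidean algorithm to f(x) and a(x) in F_3[x]: f(x) = (2x + 2)·a(x) + (x^2);  a(x) = (2x + 2)·(x^2) + (x + 1);  (x^2) = (x + 2)·(x + 1) + (1). The last nonzero remainder is the constant 1 = gcd(f, a) in F_3. Back-substituting through the division chain expresses 1 = s(x)·a(x) + t(x)·f(x) with s(x) ≡ 2x^3 + 2x^2 + x (mod f), so a(x)^(-1) ≡ s(x) = 2x^3 + 2x^2 + x (mod f). Check: (2x^3 + 2x^2 + x + 1)·(2x^3 + 2x^2 + x) = x^6 + 2x^5 + 2x^4 + x ≡ 1 (mod x^4 + 2x^3 + x^2 + x + 2).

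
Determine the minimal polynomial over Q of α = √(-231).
m_α(x) = x^2 + 231

α satisfies α^2 + 231 = 0, so x^2 + 231 annihilates α. Since d = -231 is squarefree and ≠ 1, it is not a perfect square in Q, so x^2 + 231 has no rational root and is therefore irreducible over Q (a degree-2 polynomial over a field is irreducible iff it has no root). Hence m_α(x) = x^2 + 231.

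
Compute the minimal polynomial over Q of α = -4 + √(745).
m_α(x) = x^2 + 8x - 729

From α + 4 = √(745), squaring gives (α + 4)^2 = 745, i.e. α^2 + 8α + 16 = 745, so α^2 + 8α - 729 = 0. The discriminant of x^2 + 8x - 729 is (8)^2 - 4·(-729) = 64 + 2916 = 2980, and 4·(745) is not a perfect square in Q since 745 is squarefree and ≠ 1. Hence x^2 + 8x - 729 is irreducible over Q and is the minimal polynomial of α.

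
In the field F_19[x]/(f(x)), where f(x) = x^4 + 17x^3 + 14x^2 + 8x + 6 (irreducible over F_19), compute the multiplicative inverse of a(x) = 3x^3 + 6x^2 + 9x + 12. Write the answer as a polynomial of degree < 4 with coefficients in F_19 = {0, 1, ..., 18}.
a(x)^(-1) ≡ 4x^3 + 15x^2 + 14x + 6 (mod f(x))

Since f is irreducible over F_19, F_19[x]/(f) is a field and a(x) ≠ 0 has an inverse. Apply the extended Euclidean algorithm to f(x) and a(x) in F_19[x]: f(x) = (13x + 5)·a(x) + (16x + 3);  a(x) = (18x^2 + 16x + 13)·(16x + 3) + (11). The last nonzero remainder is the constant 11 = gcd(f, a) in F_19. Back-substituting through the division chain expresses 11 = s(x)·a(x) + t(x)·f(x) with s(x) ≡ 6x^3 + 13x^2 + 2x + 9 (mod f), so (6x^3 + 13x^2 + 2x + 9)·a(x) ≡ 11 (mod f). Multiplying by 11^(-1) ≡ 7 in F_19 gives a(x)^(-1) ≡ 7·(6x^3 + 13x^2 + 2x + 9) ≡ 4x^3 + 15x^2 + 14x + 6 (mod f). Check: (3x^3 + 6x^2 + 9x + 12)·(4x^3 + 15x^2 + 14x + 6) = 12x^6 + 12x^5 + 16x^4 + 13x + 15 ≡ 1 (mod x^4 + 17x^3 + 14x^2 + 8x + 6).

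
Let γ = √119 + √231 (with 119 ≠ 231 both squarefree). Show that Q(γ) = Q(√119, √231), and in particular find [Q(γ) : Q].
[Q(γ) : Q] = 4 (equivalently, Q(γ) = Q(√119, √231))

Obviously Q(γ) ⊆ Q(√119, √231), and [Q(√119, √231):Q] = 4 (since 119, 231 are distinct squarefree integers > 1 with 27489 not a perfect square). To show equality we compute the minimal polynomial of γ. From γ = √119 + √231: γ^2 = 119 + 2√(27489) + 231 = 350 + 2√(27489), so γ^2 - 350 = 2√(27489); squaring, (γ^2 - 350)^2 = 4·27489, i.e. γ^4 - 700γ^2 + 122500 - 109956 = 0, i.e. γ^4 - 700γ^2 + 12544 = 0. So γ is a root of x^4 - 700x^2 + 12544. This polynomial is irreducible over Q: it has no rational root (each ±√119 ± √231 is irrational), and any factorization into two quadratics over Q would force √(27489) ∈ Q (pairing opposite roots) or √119, √231 ∈ Q (other pairings), all impossible. Hence [Q(γ):Q] = 4 = [Q(√119, √231):Q], so Q(γ) = Q(√119, √231).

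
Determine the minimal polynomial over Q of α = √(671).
m_α(x) = x^2 - 671

α satisfies α^2 - 671 = 0, so x^2 - 671 annihilates α. Since d = 671 is squarefree and ≠ 1, it is not a perfect square in Q, so x^2 - 671 has no rational root and is therefore irreducible over Q (a degree-2 polynomial over a field is irreducible iff it has no root). Hence m_α(x) = x^2 - 671.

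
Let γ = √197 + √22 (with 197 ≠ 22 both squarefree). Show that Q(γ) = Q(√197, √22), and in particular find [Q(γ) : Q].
[Q(γ) : Q] = 4 (equivalently, Q(γ) = Q(√197, √22))

Obviously Q(γ) ⊆ Q(√197, √22), and [Q(√197, √22):Q] = 4 (since 197, 22 are distinct squarefree integers > 1 with 4334 not a perfect square). To show equality we compute the minimal polynomial of γ. From γ = √197 + √22: γ^2 = 197 + 2√(4334) + 22 = 219 + 2√(4334), so γ^2 - 219 = 2√(4334); squaring, (γ^2 - 219)^2 = 4·4334, i.e. γ^4 - 438γ^2 + 47961 - 17336 = 0, i.e. γ^4 - 438γ^2 + 30625 = 0. So γ is a root of x^4 - 438x^2 + 30625. This polynomial is irreducible over Q: it has no rational root (each ±√197 ± √22 is irrational), and any factorization into two quadratics over Q would force √(4334) ∈ Q (pairing opposite roots) or √197, √22 ∈ Q (other pairings), all impossible. Hence [Q(γ):Q] = 4 = [Q(√197, √22):Q], so Q(γ) = Q(√197, √22).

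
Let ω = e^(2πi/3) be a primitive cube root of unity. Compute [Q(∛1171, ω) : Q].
[Q(∛1171, ω) : Q] = 6

[Q(∛1171):Q] = 3 (min poly x^3 - 1171, irreducible since 1171 is not a perfect cube). [Q(ω):Q] = 2 (min poly x^2 + x + 1). Since Q(∛1171) ⊂ R and ω ∉ R, we have ω ∉ Q(∛1171), so x^2 + x + 1 remains irreducible over Q(∛1171) and [Q(∛1171, ω) : Q(∛1171)] = 2. By the tower law, [Q(∛1171, ω) : Q] = 3 · 2 = 6. (In fact Q(∛1171, ω) is the splitting field of x^3 - 1171 over Q.)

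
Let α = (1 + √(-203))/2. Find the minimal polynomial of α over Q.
m_α(x) = x^2 - x + 51

From 2α - 1 = √(-203), squaring gives (2α - 1)^2 = -203, i.e. 4α^2 - 4α + 1 = -203, so α^2 - α + (1 + 203)/4 = 0. Since -203 ≡ 1 (mod 4), (1 + 203)/4 = 51 ∈ Z. The polynomial x^2 - x + 51 has discriminant 1 - 4·(51) = -203, which is not a perfect square in Q (d = -203 is squarefree and ≠ 1), so x^2 - x + 51 is irreducible over Q. It is the minimal polynomial of α.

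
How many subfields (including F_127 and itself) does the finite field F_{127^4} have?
F_{127^4} has 3 subfields

The subfields of F_{p^n} are exactly the fields F_{p^d} for d | n (each is the fixed field of the unique index-d subgroup of Gal(F_{p^n}/F_p) ≅ Z/nZ). The divisors of n = 4 are {1, 2, 4}, giving 3 subfields: F_{127^1}, F_{127^2}, F_{127^4}.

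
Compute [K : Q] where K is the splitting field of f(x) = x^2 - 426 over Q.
[K : Q] = 2

f(x) = x^2 - 426 factors as (x - √426)(x + √426). The splitting field is K = Q(√426). Since 426 is squarefree and > 1, it is not a perfect square, so x^2 - 426 is irreducible over Q and [Q(√426) : Q] = 2. Hence [K : Q] = 2.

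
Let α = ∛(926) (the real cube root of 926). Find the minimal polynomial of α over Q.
m_α(x) = x^3 - 926

α satisfies α^3 = 926, so x^3 - 926 annihilates α. By the rational root test, a rational root p/q (in lowest terms) of x^3 - 926 would satisfy p^3 = 926 q^3, forcing q = 1 and p^3 = 926; but 926 is not a perfect cube, contradiction. A monic cubic over Q with no rational root is irreducible (any nontrivial factorization would include a linear factor). Hence x^3 - 926 is the minimal polynomial of α, and in particular [Q(α):Q] = 3.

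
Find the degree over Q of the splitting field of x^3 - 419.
[K : Q] = 6

The roots of x^3 - 419 are ∛419, ω∛419, ω^2∛419 where ω = e^(2πi/3) is a primitive cube root of unity, so K = Q(∛419, ω). Now [Q(∛419):Q] = 3 (since 419 is not a perfect cube, x^3 - 419 is irreducible) and [Q(ω):Q] = 2. Both 2 and 3 divide [K:Q], and [K:Q] ≤ 3·2 = 6, so [K:Q] = 6. (Equivalently: Q(∛419) ⊂ R but ω ∉ R, so [K : Q(∛419)] = 2.)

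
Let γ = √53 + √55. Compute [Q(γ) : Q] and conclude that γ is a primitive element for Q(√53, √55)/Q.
[Q(γ) : Q] = 4 (equivalently, Q(γ) = Q(√53, √55))

Obviously Q(γ) ⊆ Q(√53, √55), and [Q(√53, √55):Q] = 4 (since 53, 55 are distinct squarefree integers > 1 with 2915 not a perfect square). To show equality we compute the minimal polynomial of γ. From γ = √53 + √55: γ^2 = 53 + 2√(2915) + 55 = 108 + 2√(2915), so γ^2 - 108 = 2√(2915); squaring, (γ^2 - 108)^2 = 4·2915, i.e. γ^4 - 216γ^2 + 11664 - 11660 = 0, i.e. γ^4 - 216γ^2 + 4 = 0. So γ is a root of x^4 - 216x^2 + 4. This polynomial is irreducible over Q: it has no rational root (each ±√53 ± √55 is irrational), and any factorization into two quadratics over Q would force √(2915) ∈ Q (pairing opposite roots) or √53, √55 ∈ Q (other pairings), all impossible. Hence [Q(γ):Q] = 4 = [Q(√53, √55):Q], so Q(γ) = Q(√53, √55).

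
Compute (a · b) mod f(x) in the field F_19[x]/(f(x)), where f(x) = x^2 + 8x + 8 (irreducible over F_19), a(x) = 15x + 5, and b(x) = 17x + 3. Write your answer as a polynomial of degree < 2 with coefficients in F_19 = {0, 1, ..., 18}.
a · b ≡ 9x + 8 (mod f(x))

Multiply in F_19[x]: a(x)·b(x) = (15x + 5)·(17x + 3) = 8x^2 + 16x + 15. This has degree ≥ 2, so divide by f(x) over F_19: 8x^2 + 16x + 15 = (8)·(x^2 + 8x + 8) + (9x + 8). Hence a·b ≡ 9x + 8 (mod f). (F_19[x]/(f) is a field with 19^2 = 361 elements since f is irreducible of degree 2.)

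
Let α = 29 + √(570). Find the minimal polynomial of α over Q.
m_α(x) = x^2 - 58x + 271

From α - 29 = √(570), squaring gives (α - 29)^2 = 570, i.e. α^2 - 58α + 841 = 570, so α^2 - 58α + 271 = 0. The discriminant of x^2 - 58x + 271 is (-58)^2 - 4·(271) = 3364 - 1084 = 2280, and 4·(570) is not a perfect square in Q since 570 is squarefree and ≠ 1. Hence x^2 - 58x + 271 is irreducible over Q and is the minimal polynomial of α.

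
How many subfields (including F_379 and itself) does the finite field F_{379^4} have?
F_{379^4} has 3 subfields

The subfields of F_{p^n} are exactly the fields F_{p^d} for d | n (each is the fixed field of the unique index-d subgroup of Gal(F_{p^n}/F_p) ≅ Z/nZ). The divisors of n = 4 are {1, 2, 4}, giving 3 subfields: F_{379^1}, F_{379^2}, F_{379^4}.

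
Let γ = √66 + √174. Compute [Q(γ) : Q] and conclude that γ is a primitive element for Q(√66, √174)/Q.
[Q(γ) : Q] = 4 (equivalently, Q(γ) = Q(√66, √174))

Obviously Q(γ) ⊆ Q(√66, √174), and [Q(√66, √174):Q] = 4 (since 66, 174 are distinct squarefree integers > 1 with 11484 not a perfect square). To show equality we compute the minimal polynomial of γ. From γ = √66 + √174: γ^2 = 66 + 2√(11484) + 174 = 240 + 2√(11484), so γ^2 - 240 = 2√(11484); squaring, (γ^2 - 240)^2 = 4·11484, i.e. γ^4 - 480γ^2 + 57600 - 45936 = 0, i.e. γ^4 - 480γ^2 + 11664 = 0. So γ is a root of x^4 - 480x^2 + 11664. This polynomial is irreducible over Q: it has no rational root (each ±√66 ± √174 is irrational), and any factorization into two quadratics over Q would force √(11484) ∈ Q (pairing opposite roots) or √66, √174 ∈ Q (other pairings), all impossible. Hence [Q(γ):Q] = 4 = [Q(√66, √174):Q], so Q(γ) = Q(√66, √174).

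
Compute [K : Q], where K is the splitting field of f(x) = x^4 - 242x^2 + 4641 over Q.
[K : Q] = 4

Solving the quadratic in x^2: x^2 = (242 ± √(242^2 - 4·4641))/2 = (242 ± √40000)/2 = (242 ± 200)/2, giving x^2 = 21 or x^2 = 221. So f(x) = (x^2 - 21)(x^2 - 221) and the roots of f are ±√21, ±√221. Hence the splitting field is K = Q(√21, √221). Since 21 and 221 are distinct squarefree integers > 1, their product 4641 is not a perfect square, so √221 ∉ Q(√21). By the tower law [K:Q] = [Q(√21,√221):Q(√21)] · [Q(√21):Q] = 2 · 2 = 4.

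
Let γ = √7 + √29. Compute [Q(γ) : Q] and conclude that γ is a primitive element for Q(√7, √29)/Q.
[Q(γ) : Q] = 4 (equivalently, Q(γ) = Q(√7, √29))

Obviously Q(γ) ⊆ Q(√7, √29), and [Q(√7, √29):Q] = 4 (since 7, 29 are distinct squarefree integers > 1 with 203 not a perfect square). To show equality we compute the minimal polynomial of γ. From γ = √7 + √29: γ^2 = 7 + 2√(203) + 29 = 36 + 2√(203), so γ^2 - 36 = 2√(203); squaring, (γ^2 - 36)^2 = 4·203, i.e. γ^4 - 72γ^2 + 1296 - 812 = 0, i.e. γ^4 - 72γ^2 + 484 = 0. So γ is a root of x^4 - 72x^2 + 484. This polynomial is irreducible over Q: it has no rational root (each ±√7 ± √29 is irrational), and any factorization into two quadratics over Q would force √(203) ∈ Q (pairing opposite roots) or √7, √29 ∈ Q (other pairings), all impossible. Hence [Q(γ):Q] = 4 = [Q(√7, √29):Q], so Q(γ) = Q(√7, √29).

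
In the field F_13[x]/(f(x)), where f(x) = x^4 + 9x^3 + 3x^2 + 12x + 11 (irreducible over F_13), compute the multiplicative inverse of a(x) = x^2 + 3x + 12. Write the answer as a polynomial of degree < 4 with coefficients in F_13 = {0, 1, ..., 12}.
a(x)^(-1) ≡ 2x^3 + 9x^2 + 6x + 6 (mod f(x))

Since f is irreducible over F_13, F_13[x]/(f) is a field and a(x) ≠ 0 has an inverse. Apply the extended Euclidean algorithm to f(x) and a(x) in F_13[x]: f(x) = (x^2 + 6x + 12)·a(x) + (8x + 10);  a(x) = (5x + 12)·(8x + 10) + (9). The last nonzero remainder is the constant 9 = gcd(f, a) in F_13. Back-substituting through the division chain expresses 9 = s(x)·a(x) + t(x)·f(x) with s(x) ≡ 5x^3 + 3x^2 + 2x + 2 (mod f), so (5x^3 + 3x^2 + 2x + 2)·a(x) ≡ 9 (mod f). Multiplying by 9^(-1) ≡ 3 in F_13 gives a(x)^(-1) ≡ 3·(5x^3 + 3x^2 + 2x + 2) ≡ 2x^3 + 9x^2 + 6x + 6 (mod f). Check: (x^2 + 3x + 12)·(2x^3 + 9x^2 + 6x + 6) = 2x^5 + 2x^4 + 5x^3 + 2x^2 + 12x + 7 ≡ 1 (mod x^4 + 9x^3 + 3x^2 + 12x + 11).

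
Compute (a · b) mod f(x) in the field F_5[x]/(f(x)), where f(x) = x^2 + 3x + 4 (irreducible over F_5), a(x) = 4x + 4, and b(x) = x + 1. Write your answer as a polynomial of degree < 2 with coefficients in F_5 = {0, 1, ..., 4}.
a · b ≡ x + 3 (mod f(x))

Multiply in F_5[x]: a(x)·b(x) = (4x + 4)·(x + 1) = 4x^2 + 3x + 4. This has degree ≥ 2, so divide by f(x) over F_5: 4x^2 + 3x + 4 = (4)·(x^2 + 3x + 4) + (x + 3). Hence a·b ≡ x + 3 (mod f). (F_5[x]/(f) is a field with 5^2 = 25 elements since f is irreducible of degree 2.)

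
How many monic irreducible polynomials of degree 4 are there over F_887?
There are 154751168148 monic irreducible polynomials of degree 4 over F_887

Each element of F_{887^4} that lies in no proper subfield is a root of exactly one monic irreducible of degree 4 over F_887, and each such polynomial has 4 distinct roots in F_{887^4}. By Möbius inversion the count is N_887(4) = (1/4) Σ_{d|4} μ(4/d) · 887^d = (1/4)(μ(4)·887^1 + μ(2)·887^2 + μ(1)·887^4) = 619004672592/4 = 154751168148.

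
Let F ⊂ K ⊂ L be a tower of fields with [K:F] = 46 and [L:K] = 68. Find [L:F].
[L:F] = 3128

The tower law says that for any tower of field extensions F ⊂ K ⊂ L with finite degrees, [L:F] = [L:K] · [K:F]. Here this gives [L:F] = 68 · 46 = 3128.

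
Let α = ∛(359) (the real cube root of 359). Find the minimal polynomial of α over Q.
m_α(x) = x^3 - 359

α satisfies α^3 = 359, so x^3 - 359 annihilates α. By the rational root test, a rational root p/q (in lowest terms) of x^3 - 359 would satisfy p^3 = 359 q^3, forcing q = 1 and p^3 = 359; but 359 is not a perfect cube, contradiction. A monic cubic over Q with no rational root is irreducible (any nontrivial factorization would include a linear factor). Hence x^3 - 359 is the minimal polynomial of α, and in particular [Q(α):Q] = 3.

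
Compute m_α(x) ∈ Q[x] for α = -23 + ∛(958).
m_α(x) = x^3 + 69x^2 + 1587x + 11209

Set β = α + 23 = ∛(958), so β^3 = 958. Then (α + 23)^3 - 958 = 0, i.e. α is a root of g(x) = (x + 23)^3 - 958 = x^3 + 69x^2 + 1587x + 11209. Since g(x) = h(x + 23) where h(x) = x^3 - 958, and h is irreducible over Q (because 958 is not a perfect cube, so h has no rational root, and a monic cubic with no rational root is irreducible), g is also irreducible (irreducibility is preserved under the substitution x → x + 23). Hence m_α(x) = x^3 + 69x^2 + 1587x + 11209.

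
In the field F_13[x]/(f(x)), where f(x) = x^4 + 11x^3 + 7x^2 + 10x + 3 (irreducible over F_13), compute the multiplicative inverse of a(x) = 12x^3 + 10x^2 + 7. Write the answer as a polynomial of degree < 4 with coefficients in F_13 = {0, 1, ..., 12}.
a(x)^(-1) ≡ 6x^3 + x^2 + 7x + 4 (mod f(x))

Since f is irreducible over F_13, F_13[x]/(f) is a field and a(x) ≠ 0 has an inverse. Apply the extended Euclidean algorithm to f(x) and a(x) in F_13[x]: f(x) = (12x + 5)·a(x) + (9x^2 + 4x + 7);  a(x) = (10x + 1)·(9x^2 + 4x + 7) + (4x);  (9x^2 + 4x + 7) = (12x + 1)·(4x) + (7). The last nonzero remainder is the constant 7 = gcd(f, a) in F_13. Back-substituting through the division chain expresses 7 = s(x)·a(x) + t(x)·f(x) with s(x) ≡ 3x^3 + 7x^2 + 10x + 2 (mod f), so (3x^3 + 7x^2 + 10x + 2)·a(x) ≡ 7 (mod f). Multiplying by 7^(-1) ≡ 2 in F_13 gives a(x)^(-1) ≡ 2·(3x^3 + 7x^2 + 10x + 2) ≡ 6x^3 + x^2 + 7x + 4 (mod f). Check: (12x^3 + 10x^2 + 7)·(6x^3 + x^2 + 7x + 4) = 7x^6 + 7x^5 + 3x^4 + 4x^3 + 8x^2 + 10x + 2 ≡ 1 (mod x^4 + 11x^3 + 7x^2 + 10x + 3).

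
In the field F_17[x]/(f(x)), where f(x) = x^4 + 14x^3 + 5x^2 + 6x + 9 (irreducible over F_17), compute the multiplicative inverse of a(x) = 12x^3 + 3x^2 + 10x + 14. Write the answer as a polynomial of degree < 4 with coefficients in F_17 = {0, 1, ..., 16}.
a(x)^(-1) ≡ 11x^3 + 15x^2 + 6x + 11 (mod f(x))

Since f is irreducible over F_17, F_17[x]/(f) is a field and a(x) ≠ 0 has an inverse. Apply the extended Euclidean algorithm to f(x) and a(x) in F_17[x]: f(x) = (10x + 10)·a(x) + (11x^2 + 4x + 5);  a(x) = (15x + 1)·(11x^2 + 4x + 5) + (16x + 9);  (11x^2 + 4x + 5) = (6x + 16)·(16x + 9) + (14). The last nonzero remainder is the constant 14 = gcd(f, a) in F_17. Back-substituting through the division chain expresses 14 = s(x)·a(x) + t(x)·f(x) with s(x) ≡ x^3 + 6x^2 + 16x + 1 (mod f), so (x^3 + 6x^2 + 16x + 1)·a(x) ≡ 14 (mod f). Multiplying by 14^(-1) ≡ 11 in F_17 gives a(x)^(-1) ≡ 11·(x^3 + 6x^2 + 16x + 1) ≡ 11x^3 + 15x^2 + 6x + 11 (mod f). Check: (12x^3 + 3x^2 + 10x + 14)·(11x^3 + 15x^2 + 6x + 11) = 13x^6 + 9x^5 + 6x^4 + 12x^3 + 14x^2 + 7x + 1 ≡ 1 (mod x^4 + 14x^3 + 5x^2 + 6x + 9).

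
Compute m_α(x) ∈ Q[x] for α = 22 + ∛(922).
m_α(x) = x^3 - 66x^2 + 1452x - 11570

Set β = α - 22 = ∛(922), so β^3 = 922. Then (α - 22)^3 - 922 = 0, i.e. α is a root of g(x) = (x - 22)^3 - 922 = x^3 - 66x^2 + 1452x - 11570. Since g(x) = h(x - 22) where h(x) = x^3 - 922, and h is irreducible over Q (because 922 is not a perfect cube, so h has no rational root, and a monic cubic with no rational root is irreducible), g is also irreducible (irreducibility is preserved under the substitution x → x - 22). Hence m_α(x) = x^3 - 66x^2 + 1452x - 11570.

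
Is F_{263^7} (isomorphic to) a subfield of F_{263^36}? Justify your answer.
No: F_{263^7} is not a subfield of F_{263^36}

F_{p^m} embeds in F_{p^n} iff m | n. Here 7 ∤ 36 (since 36 = 5·7 + 1 with remainder 1 ≠ 0), so F_{263^7} is not a subfield of F_{263^36}. Equivalently: if it were, the tower law would give 7 = [F_{263^7}:F_263] dividing [F_{263^36}:F_263] = 36, contradiction.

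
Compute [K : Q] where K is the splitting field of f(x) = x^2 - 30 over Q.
[K : Q] = 2

f(x) = x^2 - 30 factors as (x - √30)(x + √30). The splitting field is K = Q(√30). Since 30 is squarefree and > 1, it is not a perfect square, so x^2 - 30 is irreducible over Q and [Q(√30) : Q] = 2. Hence [K : Q] = 2.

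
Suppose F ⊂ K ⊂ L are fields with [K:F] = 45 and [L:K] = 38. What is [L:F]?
[L:F] = 1710

The tower law says that for any tower of field extensions F ⊂ K ⊂ L with finite degrees, [L:F] = [L:K] · [K:F]. Here this gives [L:F] = 38 · 45 = 1710.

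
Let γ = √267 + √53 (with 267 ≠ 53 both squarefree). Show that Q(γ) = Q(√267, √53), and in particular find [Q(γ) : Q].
[Q(γ) : Q] = 4 (equivalently, Q(γ) = Q(√267, √53))

Obviously Q(γ) ⊆ Q(√267, √53), and [Q(√267, √53):Q] = 4 (since 267, 53 are distinct squarefree integers > 1 with 14151 not a perfect square). To show equality we compute the minimal polynomial of γ. From γ = √267 + √53: γ^2 = 267 + 2√(14151) + 53 = 320 + 2√(14151), so γ^2 - 320 = 2√(14151); squaring, (γ^2 - 320)^2 = 4·14151, i.e. γ^4 - 640γ^2 + 102400 - 56604 = 0, i.e. γ^4 - 640γ^2 + 45796 = 0. So γ is a root of x^4 - 640x^2 + 45796. This polynomial is irreducible over Q: it has no rational root (each ±√267 ± √53 is irrational), and any factorization into two quadratics over Q would force √(14151) ∈ Q (pairing opposite roots) or √267, √53 ∈ Q (other pairings), all impossible. Hence [Q(γ):Q] = 4 = [Q(√267, √53):Q], so Q(γ) = Q(√267, √53).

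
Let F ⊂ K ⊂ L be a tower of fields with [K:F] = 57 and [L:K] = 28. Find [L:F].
[L:F] = 1596

The tower law says that for any tower of field extensions F ⊂ K ⊂ L with finite degrees, [L:F] = [L:K] · [K:F]. Here this gives [L:F] = 28 · 57 = 1596.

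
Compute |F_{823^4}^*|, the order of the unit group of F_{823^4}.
|F_{823^4}^*| = 458774574240

F_{823^4} has 823^4 = 458774574241 elements; its multiplicative group consists of all nonzero elements, so |F_{823^4}^*| = 458774574241 - 1 = 458774574240. (It is cyclic since any finite subgroup of the multiplicative group of a field is cyclic.)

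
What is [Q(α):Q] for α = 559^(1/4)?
[Q(α):Q] = 4

α is a root of x^4 - 559. By Eisenstein's criterion at the prime p = 13 (which divides the constant term 559 but p^2 = 169 does not, since 559 is squarefree), x^4 - 559 is irreducible over Q. Hence [Q(α):Q] = 4.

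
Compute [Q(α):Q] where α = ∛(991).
[Q(α):Q] = 3

The minimal polynomial of α is x^3 - 991, irreducible over Q since 991 is not a perfect cube (so x^3 - 991 has no rational root). Hence [Q(α):Q] = deg(m_α) = 3.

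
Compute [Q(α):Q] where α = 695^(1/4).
[Q(α):Q] = 4

α is a root of x^4 - 695. By Eisenstein's criterion at the prime p = 5 (which divides the constant term 695 but p^2 = 25 does not, since 695 is squarefree), x^4 - 695 is irreducible over Q. Hence [Q(α):Q] = 4.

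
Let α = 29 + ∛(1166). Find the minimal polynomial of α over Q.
m_α(x) = x^3 - 87x^2 + 2523x - 25555

Set β = α - 29 = ∛(1166), so β^3 = 1166. Then (α - 29)^3 - 1166 = 0, i.e. α is a root of g(x) = (x - 29)^3 - 1166 = x^3 - 87x^2 + 2523x - 25555. Since g(x) = h(x - 29) where h(x) = x^3 - 1166, and h is irreducible over Q (because 1166 is not a perfect cube, so h has no rational root, and a monic cubic with no rational root is irreducible), g is also irreducible (irreducibility is preserved under the substitution x → x - 29). Hence m_α(x) = x^3 - 87x^2 + 2523x - 25555.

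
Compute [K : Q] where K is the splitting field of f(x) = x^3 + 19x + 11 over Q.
[K : Q] = 6

By the rational root test, any rational root of the monic integer polynomial f(x) = x^3 + 19x + 11 must be an integer dividing the constant term 11, i.e. one of ±{1, 11}. Evaluating: f(1) = 31, f(-1) = -9, f(11) = 1551, f(-11) = -1529; none is 0, so f has no rational root and is therefore irreducible over Q (a cubic with no linear factor over a field is irreducible). For an irreducible cubic, the Galois group is A_3 or S_3 according as the discriminant disc(f) = -4a^3 - 27b^2 = -4·(19)^3 - 27·(11)^2 = -30703 is or is not a square in Q. Here disc(f) = -30703 is not a perfect square in Q, so the Galois group of f over Q is not contained in A_3 and must be all of S_3. The splitting field has degree |S_3| = 6 over Q, so [K : Q] = 6.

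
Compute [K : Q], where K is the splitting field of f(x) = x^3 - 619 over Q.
[K : Q] = 6

The roots of x^3 - 619 are ∛619, ω∛619, ω^2∛619 where ω = e^(2πi/3) is a primitive cube root of unity, so K = Q(∛619, ω). Now [Q(∛619):Q] = 3 (since 619 is not a perfect cube, x^3 - 619 is irreducible) and [Q(ω):Q] = 2. Both 2 and 3 divide [K:Q], and [K:Q] ≤ 3·2 = 6, so [K:Q] = 6. (Equivalently: Q(∛619) ⊂ R but ω ∉ R, so [K : Q(∛619)] = 2.)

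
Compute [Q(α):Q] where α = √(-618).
[Q(α):Q] = 2

[Q(α):Q] equals the degree of the minimal polynomial of α. Here α^2 = -618 and x^2 + 618 is irreducible (d = -618 is squarefree, ≠ 1, hence not a square), so deg(m_α) = 2. Thus [Q(α):Q] = 2.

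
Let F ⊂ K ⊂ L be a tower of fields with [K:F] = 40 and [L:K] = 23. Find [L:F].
[L:F] = 920

The tower law says that for any tower of field extensions F ⊂ K ⊂ L with finite degrees, [L:F] = [L:K] · [K:F]. Here this gives [L:F] = 23 · 40 = 920.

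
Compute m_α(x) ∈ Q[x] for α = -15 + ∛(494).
m_α(x) = x^3 + 45x^2 + 675x + 2881

Set β = α + 15 = ∛(494), so β^3 = 494. Then (α + 15)^3 - 494 = 0, i.e. α is a root of g(x) = (x + 15)^3 - 494 = x^3 + 45x^2 + 675x + 2881. Since g(x) = h(x + 15) where h(x) = x^3 - 494, and h is irreducible over Q (because 494 is not a perfect cube, so h has no rational root, and a monic cubic with no rational root is irreducible), g is also irreducible (irreducibility is preserved under the substitution x → x + 15). Hence m_α(x) = x^3 + 45x^2 + 675x + 2881.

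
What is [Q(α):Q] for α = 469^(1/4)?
[Q(α):Q] = 4

α is a root of x^4 - 469. By Eisenstein's criterion at the prime p = 7 (which divides the constant term 469 but p^2 = 49 does not, since 469 is squarefree), x^4 - 469 is irreducible over Q. Hence [Q(α):Q] = 4.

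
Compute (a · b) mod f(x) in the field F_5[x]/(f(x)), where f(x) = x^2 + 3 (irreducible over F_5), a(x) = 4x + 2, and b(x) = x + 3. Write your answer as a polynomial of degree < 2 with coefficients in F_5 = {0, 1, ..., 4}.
a · b ≡ 4x + 4 (mod f(x))

Multiply in F_5[x]: a(x)·b(x) = (4x + 2)·(x + 3) = 4x^2 + 4x + 1. This has degree ≥ 2, so divide by f(x) over F_5: 4x^2 + 4x + 1 = (4)·(x^2 + 3) + (4x + 4). Hence a·b ≡ 4x + 4 (mod f). (F_5[x]/(f) is a field with 5^2 = 25 elements since f is irreducible of degree 2.)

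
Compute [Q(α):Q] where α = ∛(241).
[Q(α):Q] = 3

The minimal polynomial of α is x^3 - 241, irreducible over Q since 241 is not a perfect cube (so x^3 - 241 has no rational root). Hence [Q(α):Q] = deg(m_α) = 3.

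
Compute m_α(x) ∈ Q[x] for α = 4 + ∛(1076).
m_α(x) = x^3 - 12x^2 + 48x - 1140

Set β = α - 4 = ∛(1076), so β^3 = 1076. Then (α - 4)^3 - 1076 = 0, i.e. α is a root of g(x) = (x - 4)^3 - 1076 = x^3 - 12x^2 + 48x - 1140. Since g(x) = h(x - 4) where h(x) = x^3 - 1076, and h is irreducible over Q (because 1076 is not a perfect cube, so h has no rational root, and a monic cubic with no rational root is irreducible), g is also irreducible (irreducibility is preserved under the substitution x → x - 4). Hence m_α(x) = x^3 - 12x^2 + 48x - 1140.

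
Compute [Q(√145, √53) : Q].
[Q(√145, √53) : Q] = 4

[Q(√145):Q] = 2 (min poly x^2 - 145, irreducible since 145 is squarefree > 1). For the top step, suppose √53 ∈ Q(√145), say √53 = c + d√145 with c, d ∈ Q. Squaring: 53 = c^2 + 145d^2 + 2cd√145. Since √145 ∉ Q this forces 2cd = 0. If d = 0 then √53 = c ∈ Q, contradicting 53 squarefree > 1. If c = 0 then 53 = 145d^2, so 145·53 = (145d)^2 is a perfect square in Q — but 145·53 = 7685 is not a perfect square (since 145 and 53 are distinct squarefree integers). Contradiction. Hence √53 ∉ Q(√145), so x^2 - 53 stays irreducible over Q(√145) and [Q(√145, √53) : Q(√145)] = 2. By the tower law, [Q(√145, √53) : Q] = 2 · 2 = 4.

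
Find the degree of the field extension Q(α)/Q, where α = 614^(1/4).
[Q(α):Q] = 4

α is a root of x^4 - 614. By Eisenstein's criterion at the prime p = 2 (which divides the constant term 614 but p^2 = 4 does not, since 614 is squarefree), x^4 - 614 is irreducible over Q. Hence [Q(α):Q] = 4.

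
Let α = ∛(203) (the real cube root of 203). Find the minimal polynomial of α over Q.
m_α(x) = x^3 - 203

α satisfies α^3 = 203, so x^3 - 203 annihilates α. By the rational root test, a rational root p/q (in lowest terms) of x^3 - 203 would satisfy p^3 = 203 q^3, forcing q = 1 and p^3 = 203; but 203 is not a perfect cube, contradiction. A monic cubic over Q with no rational root is irreducible (any nontrivial factorization would include a linear factor). Hence x^3 - 203 is the minimal polynomial of α, and in particular [Q(α):Q] = 3.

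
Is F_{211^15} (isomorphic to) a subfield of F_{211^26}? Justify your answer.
No: F_{211^15} is not a subfield of F_{211^26}

F_{p^m} embeds in F_{p^n} iff m | n. Here 15 ∤ 26 (since 26 = 1·15 + 11 with remainder 11 ≠ 0), so F_{211^15} is not a subfield of F_{211^26}. Equivalently: if it were, the tower law would give 15 = [F_{211^15}:F_211] dividing [F_{211^26}:F_211] = 26, contradiction.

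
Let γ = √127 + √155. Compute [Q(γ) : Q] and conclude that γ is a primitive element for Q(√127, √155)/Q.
[Q(γ) : Q] = 4 (equivalently, Q(γ) = Q(√127, √155))

Obviously Q(γ) ⊆ Q(√127, √155), and [Q(√127, √155):Q] = 4 (since 127, 155 are distinct squarefree integers > 1 with 19685 not a perfect square). To show equality we compute the minimal polynomial of γ. From γ = √127 + √155: γ^2 = 127 + 2√(19685) + 155 = 282 + 2√(19685), so γ^2 - 282 = 2√(19685); squaring, (γ^2 - 282)^2 = 4·19685, i.e. γ^4 - 564γ^2 + 79524 - 78740 = 0, i.e. γ^4 - 564γ^2 + 784 = 0. So γ is a root of x^4 - 564x^2 + 784. This polynomial is irreducible over Q: it has no rational root (each ±√127 ± √155 is irrational), and any factorization into two quadratics over Q would force √(19685) ∈ Q (pairing opposite roots) or √127, √155 ∈ Q (other pairings), all impossible. Hence [Q(γ):Q] = 4 = [Q(√127, √155):Q], so Q(γ) = Q(√127, √155).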